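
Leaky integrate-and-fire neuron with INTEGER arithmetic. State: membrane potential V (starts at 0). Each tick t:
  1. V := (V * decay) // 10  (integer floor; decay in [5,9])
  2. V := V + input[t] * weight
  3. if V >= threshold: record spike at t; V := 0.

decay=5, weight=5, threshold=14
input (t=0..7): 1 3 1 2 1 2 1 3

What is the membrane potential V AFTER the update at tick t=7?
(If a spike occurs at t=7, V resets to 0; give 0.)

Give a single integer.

t=0: input=1 -> V=5
t=1: input=3 -> V=0 FIRE
t=2: input=1 -> V=5
t=3: input=2 -> V=12
t=4: input=1 -> V=11
t=5: input=2 -> V=0 FIRE
t=6: input=1 -> V=5
t=7: input=3 -> V=0 FIRE

Answer: 0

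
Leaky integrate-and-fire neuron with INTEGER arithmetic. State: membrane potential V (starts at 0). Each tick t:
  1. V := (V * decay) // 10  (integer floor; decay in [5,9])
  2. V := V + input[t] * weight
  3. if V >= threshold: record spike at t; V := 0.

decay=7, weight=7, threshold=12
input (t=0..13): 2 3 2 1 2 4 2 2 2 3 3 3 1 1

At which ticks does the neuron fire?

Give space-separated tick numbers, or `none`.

Answer: 0 1 2 4 5 6 7 8 9 10 11

Derivation:
t=0: input=2 -> V=0 FIRE
t=1: input=3 -> V=0 FIRE
t=2: input=2 -> V=0 FIRE
t=3: input=1 -> V=7
t=4: input=2 -> V=0 FIRE
t=5: input=4 -> V=0 FIRE
t=6: input=2 -> V=0 FIRE
t=7: input=2 -> V=0 FIRE
t=8: input=2 -> V=0 FIRE
t=9: input=3 -> V=0 FIRE
t=10: input=3 -> V=0 FIRE
t=11: input=3 -> V=0 FIRE
t=12: input=1 -> V=7
t=13: input=1 -> V=11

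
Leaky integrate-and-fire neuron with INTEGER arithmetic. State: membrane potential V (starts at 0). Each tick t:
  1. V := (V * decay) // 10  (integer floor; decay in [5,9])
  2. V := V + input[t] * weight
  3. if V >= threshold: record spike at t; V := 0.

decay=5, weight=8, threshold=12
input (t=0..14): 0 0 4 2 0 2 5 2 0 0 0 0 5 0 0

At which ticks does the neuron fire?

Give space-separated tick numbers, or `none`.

Answer: 2 3 5 6 7 12

Derivation:
t=0: input=0 -> V=0
t=1: input=0 -> V=0
t=2: input=4 -> V=0 FIRE
t=3: input=2 -> V=0 FIRE
t=4: input=0 -> V=0
t=5: input=2 -> V=0 FIRE
t=6: input=5 -> V=0 FIRE
t=7: input=2 -> V=0 FIRE
t=8: input=0 -> V=0
t=9: input=0 -> V=0
t=10: input=0 -> V=0
t=11: input=0 -> V=0
t=12: input=5 -> V=0 FIRE
t=13: input=0 -> V=0
t=14: input=0 -> V=0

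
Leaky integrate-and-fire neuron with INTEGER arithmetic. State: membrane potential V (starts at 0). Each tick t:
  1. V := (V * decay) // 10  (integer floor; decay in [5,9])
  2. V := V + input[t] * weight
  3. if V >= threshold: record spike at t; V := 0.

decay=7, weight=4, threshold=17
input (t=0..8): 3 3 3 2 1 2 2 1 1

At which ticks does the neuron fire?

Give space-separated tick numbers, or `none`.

Answer: 1 5

Derivation:
t=0: input=3 -> V=12
t=1: input=3 -> V=0 FIRE
t=2: input=3 -> V=12
t=3: input=2 -> V=16
t=4: input=1 -> V=15
t=5: input=2 -> V=0 FIRE
t=6: input=2 -> V=8
t=7: input=1 -> V=9
t=8: input=1 -> V=10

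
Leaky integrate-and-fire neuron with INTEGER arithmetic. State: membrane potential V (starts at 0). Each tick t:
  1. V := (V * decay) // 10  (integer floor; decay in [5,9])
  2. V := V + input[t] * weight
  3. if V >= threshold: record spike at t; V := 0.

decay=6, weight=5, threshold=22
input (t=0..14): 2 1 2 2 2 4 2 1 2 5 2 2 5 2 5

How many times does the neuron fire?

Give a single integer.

t=0: input=2 -> V=10
t=1: input=1 -> V=11
t=2: input=2 -> V=16
t=3: input=2 -> V=19
t=4: input=2 -> V=21
t=5: input=4 -> V=0 FIRE
t=6: input=2 -> V=10
t=7: input=1 -> V=11
t=8: input=2 -> V=16
t=9: input=5 -> V=0 FIRE
t=10: input=2 -> V=10
t=11: input=2 -> V=16
t=12: input=5 -> V=0 FIRE
t=13: input=2 -> V=10
t=14: input=5 -> V=0 FIRE

Answer: 4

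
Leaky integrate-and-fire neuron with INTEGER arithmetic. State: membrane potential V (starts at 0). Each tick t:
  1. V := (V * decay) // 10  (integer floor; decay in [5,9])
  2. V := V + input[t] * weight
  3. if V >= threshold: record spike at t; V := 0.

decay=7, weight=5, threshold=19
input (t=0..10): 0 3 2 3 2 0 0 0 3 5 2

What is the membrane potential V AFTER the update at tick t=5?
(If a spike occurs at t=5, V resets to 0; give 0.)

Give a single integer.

Answer: 0

Derivation:
t=0: input=0 -> V=0
t=1: input=3 -> V=15
t=2: input=2 -> V=0 FIRE
t=3: input=3 -> V=15
t=4: input=2 -> V=0 FIRE
t=5: input=0 -> V=0
t=6: input=0 -> V=0
t=7: input=0 -> V=0
t=8: input=3 -> V=15
t=9: input=5 -> V=0 FIRE
t=10: input=2 -> V=10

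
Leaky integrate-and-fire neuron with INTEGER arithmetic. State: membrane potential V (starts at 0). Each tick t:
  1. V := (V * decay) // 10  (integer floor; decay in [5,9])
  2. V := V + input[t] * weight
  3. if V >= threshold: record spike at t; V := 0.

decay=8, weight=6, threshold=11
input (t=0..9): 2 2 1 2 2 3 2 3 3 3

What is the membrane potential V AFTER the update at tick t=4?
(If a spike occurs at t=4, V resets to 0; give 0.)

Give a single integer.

Answer: 0

Derivation:
t=0: input=2 -> V=0 FIRE
t=1: input=2 -> V=0 FIRE
t=2: input=1 -> V=6
t=3: input=2 -> V=0 FIRE
t=4: input=2 -> V=0 FIRE
t=5: input=3 -> V=0 FIRE
t=6: input=2 -> V=0 FIRE
t=7: input=3 -> V=0 FIRE
t=8: input=3 -> V=0 FIRE
t=9: input=3 -> V=0 FIRE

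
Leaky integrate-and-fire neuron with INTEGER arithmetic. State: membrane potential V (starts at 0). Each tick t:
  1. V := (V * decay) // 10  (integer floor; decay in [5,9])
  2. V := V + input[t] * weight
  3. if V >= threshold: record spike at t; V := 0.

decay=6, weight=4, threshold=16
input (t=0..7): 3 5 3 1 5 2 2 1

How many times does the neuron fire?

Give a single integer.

Answer: 2

Derivation:
t=0: input=3 -> V=12
t=1: input=5 -> V=0 FIRE
t=2: input=3 -> V=12
t=3: input=1 -> V=11
t=4: input=5 -> V=0 FIRE
t=5: input=2 -> V=8
t=6: input=2 -> V=12
t=7: input=1 -> V=11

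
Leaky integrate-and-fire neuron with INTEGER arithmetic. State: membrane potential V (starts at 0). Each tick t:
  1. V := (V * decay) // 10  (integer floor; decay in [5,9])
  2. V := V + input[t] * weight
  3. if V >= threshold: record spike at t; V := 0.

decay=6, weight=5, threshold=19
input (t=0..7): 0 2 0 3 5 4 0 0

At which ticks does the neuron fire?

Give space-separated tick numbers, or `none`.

Answer: 4 5

Derivation:
t=0: input=0 -> V=0
t=1: input=2 -> V=10
t=2: input=0 -> V=6
t=3: input=3 -> V=18
t=4: input=5 -> V=0 FIRE
t=5: input=4 -> V=0 FIRE
t=6: input=0 -> V=0
t=7: input=0 -> V=0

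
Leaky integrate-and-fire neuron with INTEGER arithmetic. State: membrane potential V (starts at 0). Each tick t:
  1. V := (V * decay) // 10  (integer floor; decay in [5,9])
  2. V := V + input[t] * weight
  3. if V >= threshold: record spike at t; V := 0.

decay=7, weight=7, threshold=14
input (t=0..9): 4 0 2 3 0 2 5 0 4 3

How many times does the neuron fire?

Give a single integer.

Answer: 7

Derivation:
t=0: input=4 -> V=0 FIRE
t=1: input=0 -> V=0
t=2: input=2 -> V=0 FIRE
t=3: input=3 -> V=0 FIRE
t=4: input=0 -> V=0
t=5: input=2 -> V=0 FIRE
t=6: input=5 -> V=0 FIRE
t=7: input=0 -> V=0
t=8: input=4 -> V=0 FIRE
t=9: input=3 -> V=0 FIRE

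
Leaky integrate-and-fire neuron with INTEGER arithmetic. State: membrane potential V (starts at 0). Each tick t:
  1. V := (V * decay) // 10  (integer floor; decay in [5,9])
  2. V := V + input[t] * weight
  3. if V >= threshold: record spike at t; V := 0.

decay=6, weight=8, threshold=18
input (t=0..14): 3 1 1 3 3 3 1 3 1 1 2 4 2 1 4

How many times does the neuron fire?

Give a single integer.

t=0: input=3 -> V=0 FIRE
t=1: input=1 -> V=8
t=2: input=1 -> V=12
t=3: input=3 -> V=0 FIRE
t=4: input=3 -> V=0 FIRE
t=5: input=3 -> V=0 FIRE
t=6: input=1 -> V=8
t=7: input=3 -> V=0 FIRE
t=8: input=1 -> V=8
t=9: input=1 -> V=12
t=10: input=2 -> V=0 FIRE
t=11: input=4 -> V=0 FIRE
t=12: input=2 -> V=16
t=13: input=1 -> V=17
t=14: input=4 -> V=0 FIRE

Answer: 8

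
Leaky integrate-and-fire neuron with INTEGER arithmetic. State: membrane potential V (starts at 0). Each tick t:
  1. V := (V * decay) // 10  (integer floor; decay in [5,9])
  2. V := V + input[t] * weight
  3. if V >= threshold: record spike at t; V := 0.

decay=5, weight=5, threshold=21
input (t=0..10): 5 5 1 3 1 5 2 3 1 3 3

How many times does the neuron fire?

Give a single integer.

Answer: 4

Derivation:
t=0: input=5 -> V=0 FIRE
t=1: input=5 -> V=0 FIRE
t=2: input=1 -> V=5
t=3: input=3 -> V=17
t=4: input=1 -> V=13
t=5: input=5 -> V=0 FIRE
t=6: input=2 -> V=10
t=7: input=3 -> V=20
t=8: input=1 -> V=15
t=9: input=3 -> V=0 FIRE
t=10: input=3 -> V=15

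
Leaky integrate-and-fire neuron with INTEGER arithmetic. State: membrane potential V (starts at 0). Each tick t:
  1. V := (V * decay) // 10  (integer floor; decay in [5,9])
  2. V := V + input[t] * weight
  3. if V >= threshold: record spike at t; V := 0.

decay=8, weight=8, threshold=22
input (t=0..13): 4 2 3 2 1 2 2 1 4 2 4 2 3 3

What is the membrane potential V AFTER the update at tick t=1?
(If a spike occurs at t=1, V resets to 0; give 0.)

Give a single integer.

Answer: 16

Derivation:
t=0: input=4 -> V=0 FIRE
t=1: input=2 -> V=16
t=2: input=3 -> V=0 FIRE
t=3: input=2 -> V=16
t=4: input=1 -> V=20
t=5: input=2 -> V=0 FIRE
t=6: input=2 -> V=16
t=7: input=1 -> V=20
t=8: input=4 -> V=0 FIRE
t=9: input=2 -> V=16
t=10: input=4 -> V=0 FIRE
t=11: input=2 -> V=16
t=12: input=3 -> V=0 FIRE
t=13: input=3 -> V=0 FIRE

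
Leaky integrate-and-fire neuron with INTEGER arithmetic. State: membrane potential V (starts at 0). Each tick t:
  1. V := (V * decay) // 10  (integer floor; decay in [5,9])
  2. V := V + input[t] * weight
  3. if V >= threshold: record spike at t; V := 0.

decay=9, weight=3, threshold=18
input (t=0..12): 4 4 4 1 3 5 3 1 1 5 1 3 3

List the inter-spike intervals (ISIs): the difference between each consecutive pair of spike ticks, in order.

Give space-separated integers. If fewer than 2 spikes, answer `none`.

Answer: 3 2 3 3

Derivation:
t=0: input=4 -> V=12
t=1: input=4 -> V=0 FIRE
t=2: input=4 -> V=12
t=3: input=1 -> V=13
t=4: input=3 -> V=0 FIRE
t=5: input=5 -> V=15
t=6: input=3 -> V=0 FIRE
t=7: input=1 -> V=3
t=8: input=1 -> V=5
t=9: input=5 -> V=0 FIRE
t=10: input=1 -> V=3
t=11: input=3 -> V=11
t=12: input=3 -> V=0 FIRE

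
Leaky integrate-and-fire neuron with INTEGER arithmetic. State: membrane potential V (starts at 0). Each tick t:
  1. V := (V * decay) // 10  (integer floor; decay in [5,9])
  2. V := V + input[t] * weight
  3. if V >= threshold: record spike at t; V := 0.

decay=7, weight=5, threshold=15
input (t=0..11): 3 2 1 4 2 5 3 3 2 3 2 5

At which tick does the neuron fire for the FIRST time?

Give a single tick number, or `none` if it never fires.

Answer: 0

Derivation:
t=0: input=3 -> V=0 FIRE
t=1: input=2 -> V=10
t=2: input=1 -> V=12
t=3: input=4 -> V=0 FIRE
t=4: input=2 -> V=10
t=5: input=5 -> V=0 FIRE
t=6: input=3 -> V=0 FIRE
t=7: input=3 -> V=0 FIRE
t=8: input=2 -> V=10
t=9: input=3 -> V=0 FIRE
t=10: input=2 -> V=10
t=11: input=5 -> V=0 FIRE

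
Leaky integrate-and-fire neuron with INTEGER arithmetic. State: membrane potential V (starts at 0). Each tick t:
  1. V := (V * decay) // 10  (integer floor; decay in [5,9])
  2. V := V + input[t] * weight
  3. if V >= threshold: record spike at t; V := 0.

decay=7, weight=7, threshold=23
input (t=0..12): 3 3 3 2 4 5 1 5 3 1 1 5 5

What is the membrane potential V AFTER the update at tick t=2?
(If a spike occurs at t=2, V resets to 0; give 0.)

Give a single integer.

t=0: input=3 -> V=21
t=1: input=3 -> V=0 FIRE
t=2: input=3 -> V=21
t=3: input=2 -> V=0 FIRE
t=4: input=4 -> V=0 FIRE
t=5: input=5 -> V=0 FIRE
t=6: input=1 -> V=7
t=7: input=5 -> V=0 FIRE
t=8: input=3 -> V=21
t=9: input=1 -> V=21
t=10: input=1 -> V=21
t=11: input=5 -> V=0 FIRE
t=12: input=5 -> V=0 FIRE

Answer: 21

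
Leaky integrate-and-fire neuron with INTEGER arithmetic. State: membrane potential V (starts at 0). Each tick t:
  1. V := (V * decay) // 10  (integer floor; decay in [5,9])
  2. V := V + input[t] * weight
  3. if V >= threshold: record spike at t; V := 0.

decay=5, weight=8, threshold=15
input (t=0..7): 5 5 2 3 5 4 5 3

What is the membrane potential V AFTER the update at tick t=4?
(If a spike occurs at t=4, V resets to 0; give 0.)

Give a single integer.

t=0: input=5 -> V=0 FIRE
t=1: input=5 -> V=0 FIRE
t=2: input=2 -> V=0 FIRE
t=3: input=3 -> V=0 FIRE
t=4: input=5 -> V=0 FIRE
t=5: input=4 -> V=0 FIRE
t=6: input=5 -> V=0 FIRE
t=7: input=3 -> V=0 FIRE

Answer: 0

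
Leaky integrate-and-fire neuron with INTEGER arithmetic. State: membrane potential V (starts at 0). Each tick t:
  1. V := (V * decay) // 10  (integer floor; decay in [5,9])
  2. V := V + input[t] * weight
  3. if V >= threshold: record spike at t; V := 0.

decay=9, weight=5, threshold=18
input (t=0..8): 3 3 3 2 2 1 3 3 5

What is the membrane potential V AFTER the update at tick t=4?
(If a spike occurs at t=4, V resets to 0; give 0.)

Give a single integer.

Answer: 10

Derivation:
t=0: input=3 -> V=15
t=1: input=3 -> V=0 FIRE
t=2: input=3 -> V=15
t=3: input=2 -> V=0 FIRE
t=4: input=2 -> V=10
t=5: input=1 -> V=14
t=6: input=3 -> V=0 FIRE
t=7: input=3 -> V=15
t=8: input=5 -> V=0 FIRE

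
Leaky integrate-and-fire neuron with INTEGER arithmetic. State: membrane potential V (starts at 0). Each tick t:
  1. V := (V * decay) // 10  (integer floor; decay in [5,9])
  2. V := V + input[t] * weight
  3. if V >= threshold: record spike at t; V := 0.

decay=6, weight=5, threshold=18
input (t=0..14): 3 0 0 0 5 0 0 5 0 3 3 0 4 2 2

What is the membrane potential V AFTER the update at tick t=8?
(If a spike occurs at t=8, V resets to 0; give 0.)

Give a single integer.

t=0: input=3 -> V=15
t=1: input=0 -> V=9
t=2: input=0 -> V=5
t=3: input=0 -> V=3
t=4: input=5 -> V=0 FIRE
t=5: input=0 -> V=0
t=6: input=0 -> V=0
t=7: input=5 -> V=0 FIRE
t=8: input=0 -> V=0
t=9: input=3 -> V=15
t=10: input=3 -> V=0 FIRE
t=11: input=0 -> V=0
t=12: input=4 -> V=0 FIRE
t=13: input=2 -> V=10
t=14: input=2 -> V=16

Answer: 0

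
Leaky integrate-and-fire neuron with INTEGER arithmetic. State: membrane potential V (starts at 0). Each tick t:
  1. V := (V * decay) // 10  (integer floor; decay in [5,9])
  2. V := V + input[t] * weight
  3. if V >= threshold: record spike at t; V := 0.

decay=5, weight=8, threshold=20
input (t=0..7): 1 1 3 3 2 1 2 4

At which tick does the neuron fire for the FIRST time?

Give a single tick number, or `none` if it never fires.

Answer: 2

Derivation:
t=0: input=1 -> V=8
t=1: input=1 -> V=12
t=2: input=3 -> V=0 FIRE
t=3: input=3 -> V=0 FIRE
t=4: input=2 -> V=16
t=5: input=1 -> V=16
t=6: input=2 -> V=0 FIRE
t=7: input=4 -> V=0 FIRE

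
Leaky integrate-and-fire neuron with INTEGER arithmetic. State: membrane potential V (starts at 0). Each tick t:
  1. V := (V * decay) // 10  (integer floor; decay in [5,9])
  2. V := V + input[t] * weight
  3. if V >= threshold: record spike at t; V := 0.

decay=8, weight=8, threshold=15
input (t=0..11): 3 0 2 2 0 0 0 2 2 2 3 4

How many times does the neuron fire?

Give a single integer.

t=0: input=3 -> V=0 FIRE
t=1: input=0 -> V=0
t=2: input=2 -> V=0 FIRE
t=3: input=2 -> V=0 FIRE
t=4: input=0 -> V=0
t=5: input=0 -> V=0
t=6: input=0 -> V=0
t=7: input=2 -> V=0 FIRE
t=8: input=2 -> V=0 FIRE
t=9: input=2 -> V=0 FIRE
t=10: input=3 -> V=0 FIRE
t=11: input=4 -> V=0 FIRE

Answer: 8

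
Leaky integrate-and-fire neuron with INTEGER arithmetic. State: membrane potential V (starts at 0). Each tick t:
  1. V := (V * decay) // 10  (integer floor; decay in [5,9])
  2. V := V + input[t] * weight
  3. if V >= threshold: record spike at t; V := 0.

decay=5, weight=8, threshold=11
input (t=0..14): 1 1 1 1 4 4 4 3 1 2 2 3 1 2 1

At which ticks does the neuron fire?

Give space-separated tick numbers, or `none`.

t=0: input=1 -> V=8
t=1: input=1 -> V=0 FIRE
t=2: input=1 -> V=8
t=3: input=1 -> V=0 FIRE
t=4: input=4 -> V=0 FIRE
t=5: input=4 -> V=0 FIRE
t=6: input=4 -> V=0 FIRE
t=7: input=3 -> V=0 FIRE
t=8: input=1 -> V=8
t=9: input=2 -> V=0 FIRE
t=10: input=2 -> V=0 FIRE
t=11: input=3 -> V=0 FIRE
t=12: input=1 -> V=8
t=13: input=2 -> V=0 FIRE
t=14: input=1 -> V=8

Answer: 1 3 4 5 6 7 9 10 11 13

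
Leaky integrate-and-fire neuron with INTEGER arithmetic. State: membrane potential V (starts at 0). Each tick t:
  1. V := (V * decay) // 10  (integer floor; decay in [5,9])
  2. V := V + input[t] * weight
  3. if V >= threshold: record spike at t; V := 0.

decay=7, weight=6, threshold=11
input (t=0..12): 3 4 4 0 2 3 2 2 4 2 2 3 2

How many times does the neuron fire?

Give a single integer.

Answer: 12

Derivation:
t=0: input=3 -> V=0 FIRE
t=1: input=4 -> V=0 FIRE
t=2: input=4 -> V=0 FIRE
t=3: input=0 -> V=0
t=4: input=2 -> V=0 FIRE
t=5: input=3 -> V=0 FIRE
t=6: input=2 -> V=0 FIRE
t=7: input=2 -> V=0 FIRE
t=8: input=4 -> V=0 FIRE
t=9: input=2 -> V=0 FIRE
t=10: input=2 -> V=0 FIRE
t=11: input=3 -> V=0 FIRE
t=12: input=2 -> V=0 FIRE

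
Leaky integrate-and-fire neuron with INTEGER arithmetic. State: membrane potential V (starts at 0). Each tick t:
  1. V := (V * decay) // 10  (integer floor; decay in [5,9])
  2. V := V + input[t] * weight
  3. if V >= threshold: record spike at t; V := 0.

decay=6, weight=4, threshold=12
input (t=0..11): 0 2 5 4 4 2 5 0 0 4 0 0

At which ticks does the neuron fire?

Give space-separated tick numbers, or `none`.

Answer: 2 3 4 6 9

Derivation:
t=0: input=0 -> V=0
t=1: input=2 -> V=8
t=2: input=5 -> V=0 FIRE
t=3: input=4 -> V=0 FIRE
t=4: input=4 -> V=0 FIRE
t=5: input=2 -> V=8
t=6: input=5 -> V=0 FIRE
t=7: input=0 -> V=0
t=8: input=0 -> V=0
t=9: input=4 -> V=0 FIRE
t=10: input=0 -> V=0
t=11: input=0 -> V=0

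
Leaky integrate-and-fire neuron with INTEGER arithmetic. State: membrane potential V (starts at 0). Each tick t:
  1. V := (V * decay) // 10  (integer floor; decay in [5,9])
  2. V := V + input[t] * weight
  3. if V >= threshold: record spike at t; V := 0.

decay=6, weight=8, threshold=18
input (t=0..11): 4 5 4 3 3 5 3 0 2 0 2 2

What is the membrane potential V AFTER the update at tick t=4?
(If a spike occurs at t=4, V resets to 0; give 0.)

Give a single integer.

t=0: input=4 -> V=0 FIRE
t=1: input=5 -> V=0 FIRE
t=2: input=4 -> V=0 FIRE
t=3: input=3 -> V=0 FIRE
t=4: input=3 -> V=0 FIRE
t=5: input=5 -> V=0 FIRE
t=6: input=3 -> V=0 FIRE
t=7: input=0 -> V=0
t=8: input=2 -> V=16
t=9: input=0 -> V=9
t=10: input=2 -> V=0 FIRE
t=11: input=2 -> V=16

Answer: 0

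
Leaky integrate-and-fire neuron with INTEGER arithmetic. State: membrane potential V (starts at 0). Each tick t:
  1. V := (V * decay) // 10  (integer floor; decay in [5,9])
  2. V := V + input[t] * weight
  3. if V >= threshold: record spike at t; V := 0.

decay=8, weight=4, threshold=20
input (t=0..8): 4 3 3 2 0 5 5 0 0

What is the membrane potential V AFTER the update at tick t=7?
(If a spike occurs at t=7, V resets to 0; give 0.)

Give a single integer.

t=0: input=4 -> V=16
t=1: input=3 -> V=0 FIRE
t=2: input=3 -> V=12
t=3: input=2 -> V=17
t=4: input=0 -> V=13
t=5: input=5 -> V=0 FIRE
t=6: input=5 -> V=0 FIRE
t=7: input=0 -> V=0
t=8: input=0 -> V=0

Answer: 0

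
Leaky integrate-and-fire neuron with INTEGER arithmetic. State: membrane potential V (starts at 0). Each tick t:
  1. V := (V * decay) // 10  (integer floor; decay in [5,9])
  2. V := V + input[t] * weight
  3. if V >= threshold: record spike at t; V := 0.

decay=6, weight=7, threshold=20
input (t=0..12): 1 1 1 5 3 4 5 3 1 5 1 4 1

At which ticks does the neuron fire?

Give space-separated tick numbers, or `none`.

Answer: 3 4 5 6 7 9 11

Derivation:
t=0: input=1 -> V=7
t=1: input=1 -> V=11
t=2: input=1 -> V=13
t=3: input=5 -> V=0 FIRE
t=4: input=3 -> V=0 FIRE
t=5: input=4 -> V=0 FIRE
t=6: input=5 -> V=0 FIRE
t=7: input=3 -> V=0 FIRE
t=8: input=1 -> V=7
t=9: input=5 -> V=0 FIRE
t=10: input=1 -> V=7
t=11: input=4 -> V=0 FIRE
t=12: input=1 -> V=7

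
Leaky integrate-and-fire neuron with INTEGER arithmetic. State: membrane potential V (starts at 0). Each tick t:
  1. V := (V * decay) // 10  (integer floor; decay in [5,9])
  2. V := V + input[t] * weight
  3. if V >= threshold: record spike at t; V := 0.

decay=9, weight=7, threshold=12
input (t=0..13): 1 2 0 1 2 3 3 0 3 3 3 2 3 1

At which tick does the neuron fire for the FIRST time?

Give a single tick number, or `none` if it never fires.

Answer: 1

Derivation:
t=0: input=1 -> V=7
t=1: input=2 -> V=0 FIRE
t=2: input=0 -> V=0
t=3: input=1 -> V=7
t=4: input=2 -> V=0 FIRE
t=5: input=3 -> V=0 FIRE
t=6: input=3 -> V=0 FIRE
t=7: input=0 -> V=0
t=8: input=3 -> V=0 FIRE
t=9: input=3 -> V=0 FIRE
t=10: input=3 -> V=0 FIRE
t=11: input=2 -> V=0 FIRE
t=12: input=3 -> V=0 FIRE
t=13: input=1 -> V=7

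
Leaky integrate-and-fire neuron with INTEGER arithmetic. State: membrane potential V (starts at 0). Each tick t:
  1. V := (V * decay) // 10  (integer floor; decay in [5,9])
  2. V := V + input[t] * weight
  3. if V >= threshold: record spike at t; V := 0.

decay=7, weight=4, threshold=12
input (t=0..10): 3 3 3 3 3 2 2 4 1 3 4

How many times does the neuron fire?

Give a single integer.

t=0: input=3 -> V=0 FIRE
t=1: input=3 -> V=0 FIRE
t=2: input=3 -> V=0 FIRE
t=3: input=3 -> V=0 FIRE
t=4: input=3 -> V=0 FIRE
t=5: input=2 -> V=8
t=6: input=2 -> V=0 FIRE
t=7: input=4 -> V=0 FIRE
t=8: input=1 -> V=4
t=9: input=3 -> V=0 FIRE
t=10: input=4 -> V=0 FIRE

Answer: 9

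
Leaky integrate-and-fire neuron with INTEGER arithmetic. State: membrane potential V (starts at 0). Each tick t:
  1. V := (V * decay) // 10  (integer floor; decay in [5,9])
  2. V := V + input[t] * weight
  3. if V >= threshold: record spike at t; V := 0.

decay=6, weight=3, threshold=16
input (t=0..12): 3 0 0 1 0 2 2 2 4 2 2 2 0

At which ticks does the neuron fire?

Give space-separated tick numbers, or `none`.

Answer: 8

Derivation:
t=0: input=3 -> V=9
t=1: input=0 -> V=5
t=2: input=0 -> V=3
t=3: input=1 -> V=4
t=4: input=0 -> V=2
t=5: input=2 -> V=7
t=6: input=2 -> V=10
t=7: input=2 -> V=12
t=8: input=4 -> V=0 FIRE
t=9: input=2 -> V=6
t=10: input=2 -> V=9
t=11: input=2 -> V=11
t=12: input=0 -> V=6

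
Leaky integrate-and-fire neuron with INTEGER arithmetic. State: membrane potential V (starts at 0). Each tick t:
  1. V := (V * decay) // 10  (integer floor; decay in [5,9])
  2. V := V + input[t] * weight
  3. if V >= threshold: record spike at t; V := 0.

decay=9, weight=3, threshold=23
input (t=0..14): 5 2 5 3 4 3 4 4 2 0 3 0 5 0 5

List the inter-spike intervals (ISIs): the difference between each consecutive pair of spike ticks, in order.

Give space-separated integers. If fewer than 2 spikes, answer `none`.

Answer: 3 3 6

Derivation:
t=0: input=5 -> V=15
t=1: input=2 -> V=19
t=2: input=5 -> V=0 FIRE
t=3: input=3 -> V=9
t=4: input=4 -> V=20
t=5: input=3 -> V=0 FIRE
t=6: input=4 -> V=12
t=7: input=4 -> V=22
t=8: input=2 -> V=0 FIRE
t=9: input=0 -> V=0
t=10: input=3 -> V=9
t=11: input=0 -> V=8
t=12: input=5 -> V=22
t=13: input=0 -> V=19
t=14: input=5 -> V=0 FIRE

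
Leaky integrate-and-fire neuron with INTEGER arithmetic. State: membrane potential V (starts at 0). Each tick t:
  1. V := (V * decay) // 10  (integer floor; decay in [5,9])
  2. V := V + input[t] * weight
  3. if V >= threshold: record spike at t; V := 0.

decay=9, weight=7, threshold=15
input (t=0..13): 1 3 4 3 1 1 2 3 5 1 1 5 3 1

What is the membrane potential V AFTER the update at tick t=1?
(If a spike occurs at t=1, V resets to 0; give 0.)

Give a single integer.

Answer: 0

Derivation:
t=0: input=1 -> V=7
t=1: input=3 -> V=0 FIRE
t=2: input=4 -> V=0 FIRE
t=3: input=3 -> V=0 FIRE
t=4: input=1 -> V=7
t=5: input=1 -> V=13
t=6: input=2 -> V=0 FIRE
t=7: input=3 -> V=0 FIRE
t=8: input=5 -> V=0 FIRE
t=9: input=1 -> V=7
t=10: input=1 -> V=13
t=11: input=5 -> V=0 FIRE
t=12: input=3 -> V=0 FIRE
t=13: input=1 -> V=7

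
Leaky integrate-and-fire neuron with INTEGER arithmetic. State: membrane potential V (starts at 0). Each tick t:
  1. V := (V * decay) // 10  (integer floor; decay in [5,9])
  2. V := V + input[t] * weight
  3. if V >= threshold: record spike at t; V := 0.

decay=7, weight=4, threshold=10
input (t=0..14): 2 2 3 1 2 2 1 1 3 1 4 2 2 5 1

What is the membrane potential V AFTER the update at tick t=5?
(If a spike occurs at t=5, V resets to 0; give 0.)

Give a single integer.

Answer: 8

Derivation:
t=0: input=2 -> V=8
t=1: input=2 -> V=0 FIRE
t=2: input=3 -> V=0 FIRE
t=3: input=1 -> V=4
t=4: input=2 -> V=0 FIRE
t=5: input=2 -> V=8
t=6: input=1 -> V=9
t=7: input=1 -> V=0 FIRE
t=8: input=3 -> V=0 FIRE
t=9: input=1 -> V=4
t=10: input=4 -> V=0 FIRE
t=11: input=2 -> V=8
t=12: input=2 -> V=0 FIRE
t=13: input=5 -> V=0 FIRE
t=14: input=1 -> V=4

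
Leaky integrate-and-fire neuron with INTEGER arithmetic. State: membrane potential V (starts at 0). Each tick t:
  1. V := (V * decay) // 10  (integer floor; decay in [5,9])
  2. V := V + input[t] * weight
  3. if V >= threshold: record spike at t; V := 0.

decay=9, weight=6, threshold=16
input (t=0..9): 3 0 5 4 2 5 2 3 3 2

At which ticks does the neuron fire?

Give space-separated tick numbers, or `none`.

Answer: 0 2 3 5 7 8

Derivation:
t=0: input=3 -> V=0 FIRE
t=1: input=0 -> V=0
t=2: input=5 -> V=0 FIRE
t=3: input=4 -> V=0 FIRE
t=4: input=2 -> V=12
t=5: input=5 -> V=0 FIRE
t=6: input=2 -> V=12
t=7: input=3 -> V=0 FIRE
t=8: input=3 -> V=0 FIRE
t=9: input=2 -> V=12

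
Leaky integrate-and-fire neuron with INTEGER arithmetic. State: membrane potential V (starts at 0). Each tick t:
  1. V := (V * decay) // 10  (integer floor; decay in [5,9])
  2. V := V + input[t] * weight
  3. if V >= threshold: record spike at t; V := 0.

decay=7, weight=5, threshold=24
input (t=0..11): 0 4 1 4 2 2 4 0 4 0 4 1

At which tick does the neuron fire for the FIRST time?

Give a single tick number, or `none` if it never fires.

t=0: input=0 -> V=0
t=1: input=4 -> V=20
t=2: input=1 -> V=19
t=3: input=4 -> V=0 FIRE
t=4: input=2 -> V=10
t=5: input=2 -> V=17
t=6: input=4 -> V=0 FIRE
t=7: input=0 -> V=0
t=8: input=4 -> V=20
t=9: input=0 -> V=14
t=10: input=4 -> V=0 FIRE
t=11: input=1 -> V=5

Answer: 3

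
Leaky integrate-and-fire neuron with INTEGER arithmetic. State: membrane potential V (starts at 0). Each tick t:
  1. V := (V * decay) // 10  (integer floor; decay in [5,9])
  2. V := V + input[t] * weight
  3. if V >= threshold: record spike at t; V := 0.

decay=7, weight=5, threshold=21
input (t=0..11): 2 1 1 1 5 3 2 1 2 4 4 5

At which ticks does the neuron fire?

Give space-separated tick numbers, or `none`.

t=0: input=2 -> V=10
t=1: input=1 -> V=12
t=2: input=1 -> V=13
t=3: input=1 -> V=14
t=4: input=5 -> V=0 FIRE
t=5: input=3 -> V=15
t=6: input=2 -> V=20
t=7: input=1 -> V=19
t=8: input=2 -> V=0 FIRE
t=9: input=4 -> V=20
t=10: input=4 -> V=0 FIRE
t=11: input=5 -> V=0 FIRE

Answer: 4 8 10 11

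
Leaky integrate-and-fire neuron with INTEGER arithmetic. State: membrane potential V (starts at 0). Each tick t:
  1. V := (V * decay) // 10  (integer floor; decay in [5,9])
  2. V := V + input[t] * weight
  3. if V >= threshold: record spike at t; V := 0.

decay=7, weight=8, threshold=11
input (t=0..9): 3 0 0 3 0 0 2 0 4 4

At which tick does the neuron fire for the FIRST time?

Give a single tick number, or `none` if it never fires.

t=0: input=3 -> V=0 FIRE
t=1: input=0 -> V=0
t=2: input=0 -> V=0
t=3: input=3 -> V=0 FIRE
t=4: input=0 -> V=0
t=5: input=0 -> V=0
t=6: input=2 -> V=0 FIRE
t=7: input=0 -> V=0
t=8: input=4 -> V=0 FIRE
t=9: input=4 -> V=0 FIRE

Answer: 0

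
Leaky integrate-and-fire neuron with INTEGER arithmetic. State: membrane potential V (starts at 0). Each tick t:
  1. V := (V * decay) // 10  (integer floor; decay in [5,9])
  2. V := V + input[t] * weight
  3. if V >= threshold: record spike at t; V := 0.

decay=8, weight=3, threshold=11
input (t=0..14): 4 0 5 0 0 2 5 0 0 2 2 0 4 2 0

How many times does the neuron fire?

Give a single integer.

t=0: input=4 -> V=0 FIRE
t=1: input=0 -> V=0
t=2: input=5 -> V=0 FIRE
t=3: input=0 -> V=0
t=4: input=0 -> V=0
t=5: input=2 -> V=6
t=6: input=5 -> V=0 FIRE
t=7: input=0 -> V=0
t=8: input=0 -> V=0
t=9: input=2 -> V=6
t=10: input=2 -> V=10
t=11: input=0 -> V=8
t=12: input=4 -> V=0 FIRE
t=13: input=2 -> V=6
t=14: input=0 -> V=4

Answer: 4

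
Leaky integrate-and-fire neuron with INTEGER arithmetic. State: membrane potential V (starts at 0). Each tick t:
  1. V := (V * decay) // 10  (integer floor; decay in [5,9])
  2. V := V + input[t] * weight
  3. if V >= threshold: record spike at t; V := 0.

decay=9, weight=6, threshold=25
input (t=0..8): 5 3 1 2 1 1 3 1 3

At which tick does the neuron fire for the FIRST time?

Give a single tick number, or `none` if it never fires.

t=0: input=5 -> V=0 FIRE
t=1: input=3 -> V=18
t=2: input=1 -> V=22
t=3: input=2 -> V=0 FIRE
t=4: input=1 -> V=6
t=5: input=1 -> V=11
t=6: input=3 -> V=0 FIRE
t=7: input=1 -> V=6
t=8: input=3 -> V=23

Answer: 0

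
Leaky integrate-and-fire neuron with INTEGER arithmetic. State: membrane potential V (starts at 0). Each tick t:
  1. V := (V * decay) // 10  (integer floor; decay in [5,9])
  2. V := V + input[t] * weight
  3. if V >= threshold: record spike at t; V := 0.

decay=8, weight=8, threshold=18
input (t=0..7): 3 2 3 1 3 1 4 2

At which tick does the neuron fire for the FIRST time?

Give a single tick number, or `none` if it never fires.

Answer: 0

Derivation:
t=0: input=3 -> V=0 FIRE
t=1: input=2 -> V=16
t=2: input=3 -> V=0 FIRE
t=3: input=1 -> V=8
t=4: input=3 -> V=0 FIRE
t=5: input=1 -> V=8
t=6: input=4 -> V=0 FIRE
t=7: input=2 -> V=16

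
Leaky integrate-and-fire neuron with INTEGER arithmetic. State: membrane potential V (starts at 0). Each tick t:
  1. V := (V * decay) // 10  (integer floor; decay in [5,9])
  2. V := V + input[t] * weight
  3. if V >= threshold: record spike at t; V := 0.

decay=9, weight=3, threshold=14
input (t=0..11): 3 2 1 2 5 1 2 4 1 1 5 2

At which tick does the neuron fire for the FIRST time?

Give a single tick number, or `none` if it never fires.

Answer: 1

Derivation:
t=0: input=3 -> V=9
t=1: input=2 -> V=0 FIRE
t=2: input=1 -> V=3
t=3: input=2 -> V=8
t=4: input=5 -> V=0 FIRE
t=5: input=1 -> V=3
t=6: input=2 -> V=8
t=7: input=4 -> V=0 FIRE
t=8: input=1 -> V=3
t=9: input=1 -> V=5
t=10: input=5 -> V=0 FIRE
t=11: input=2 -> V=6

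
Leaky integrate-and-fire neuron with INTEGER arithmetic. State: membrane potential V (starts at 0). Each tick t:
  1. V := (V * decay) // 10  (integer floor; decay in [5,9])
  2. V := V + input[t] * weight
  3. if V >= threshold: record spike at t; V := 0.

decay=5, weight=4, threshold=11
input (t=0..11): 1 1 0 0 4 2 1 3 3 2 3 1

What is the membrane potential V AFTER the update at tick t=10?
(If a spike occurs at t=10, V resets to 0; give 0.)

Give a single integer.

Answer: 0

Derivation:
t=0: input=1 -> V=4
t=1: input=1 -> V=6
t=2: input=0 -> V=3
t=3: input=0 -> V=1
t=4: input=4 -> V=0 FIRE
t=5: input=2 -> V=8
t=6: input=1 -> V=8
t=7: input=3 -> V=0 FIRE
t=8: input=3 -> V=0 FIRE
t=9: input=2 -> V=8
t=10: input=3 -> V=0 FIRE
t=11: input=1 -> V=4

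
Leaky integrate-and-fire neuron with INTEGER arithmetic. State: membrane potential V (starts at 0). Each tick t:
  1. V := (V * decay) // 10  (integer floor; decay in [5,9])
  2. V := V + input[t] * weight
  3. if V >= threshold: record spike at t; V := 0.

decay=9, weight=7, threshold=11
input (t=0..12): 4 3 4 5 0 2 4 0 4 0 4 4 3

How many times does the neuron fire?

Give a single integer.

Answer: 10

Derivation:
t=0: input=4 -> V=0 FIRE
t=1: input=3 -> V=0 FIRE
t=2: input=4 -> V=0 FIRE
t=3: input=5 -> V=0 FIRE
t=4: input=0 -> V=0
t=5: input=2 -> V=0 FIRE
t=6: input=4 -> V=0 FIRE
t=7: input=0 -> V=0
t=8: input=4 -> V=0 FIRE
t=9: input=0 -> V=0
t=10: input=4 -> V=0 FIRE
t=11: input=4 -> V=0 FIRE
t=12: input=3 -> V=0 FIRE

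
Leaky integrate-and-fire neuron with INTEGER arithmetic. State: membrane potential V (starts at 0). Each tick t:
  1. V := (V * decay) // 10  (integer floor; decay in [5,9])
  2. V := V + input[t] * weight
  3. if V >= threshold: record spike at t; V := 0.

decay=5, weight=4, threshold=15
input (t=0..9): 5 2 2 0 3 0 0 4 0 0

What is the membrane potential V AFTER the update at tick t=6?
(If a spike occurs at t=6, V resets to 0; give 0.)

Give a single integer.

Answer: 0

Derivation:
t=0: input=5 -> V=0 FIRE
t=1: input=2 -> V=8
t=2: input=2 -> V=12
t=3: input=0 -> V=6
t=4: input=3 -> V=0 FIRE
t=5: input=0 -> V=0
t=6: input=0 -> V=0
t=7: input=4 -> V=0 FIRE
t=8: input=0 -> V=0
t=9: input=0 -> V=0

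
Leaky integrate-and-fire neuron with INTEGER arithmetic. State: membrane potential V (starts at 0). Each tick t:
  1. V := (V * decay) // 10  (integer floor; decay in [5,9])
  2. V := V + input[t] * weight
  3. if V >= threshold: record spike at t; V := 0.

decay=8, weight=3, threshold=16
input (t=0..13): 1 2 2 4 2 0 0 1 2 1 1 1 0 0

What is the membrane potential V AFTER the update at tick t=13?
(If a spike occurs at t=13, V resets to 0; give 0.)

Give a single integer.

t=0: input=1 -> V=3
t=1: input=2 -> V=8
t=2: input=2 -> V=12
t=3: input=4 -> V=0 FIRE
t=4: input=2 -> V=6
t=5: input=0 -> V=4
t=6: input=0 -> V=3
t=7: input=1 -> V=5
t=8: input=2 -> V=10
t=9: input=1 -> V=11
t=10: input=1 -> V=11
t=11: input=1 -> V=11
t=12: input=0 -> V=8
t=13: input=0 -> V=6

Answer: 6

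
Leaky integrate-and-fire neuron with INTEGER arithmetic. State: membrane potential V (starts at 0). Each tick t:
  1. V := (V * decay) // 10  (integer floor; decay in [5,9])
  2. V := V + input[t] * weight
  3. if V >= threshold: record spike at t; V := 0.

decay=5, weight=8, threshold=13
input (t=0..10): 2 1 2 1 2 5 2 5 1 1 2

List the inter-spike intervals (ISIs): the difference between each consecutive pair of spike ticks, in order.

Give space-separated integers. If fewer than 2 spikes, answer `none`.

Answer: 2 2 1 1 1 3

Derivation:
t=0: input=2 -> V=0 FIRE
t=1: input=1 -> V=8
t=2: input=2 -> V=0 FIRE
t=3: input=1 -> V=8
t=4: input=2 -> V=0 FIRE
t=5: input=5 -> V=0 FIRE
t=6: input=2 -> V=0 FIRE
t=7: input=5 -> V=0 FIRE
t=8: input=1 -> V=8
t=9: input=1 -> V=12
t=10: input=2 -> V=0 FIRE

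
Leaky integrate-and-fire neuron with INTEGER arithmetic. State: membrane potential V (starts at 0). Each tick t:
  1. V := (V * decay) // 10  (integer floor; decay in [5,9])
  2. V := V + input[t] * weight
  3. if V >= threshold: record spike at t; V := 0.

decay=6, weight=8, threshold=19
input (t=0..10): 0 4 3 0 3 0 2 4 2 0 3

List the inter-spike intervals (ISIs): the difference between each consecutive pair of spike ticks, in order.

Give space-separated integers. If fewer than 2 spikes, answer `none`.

Answer: 1 2 3 3

Derivation:
t=0: input=0 -> V=0
t=1: input=4 -> V=0 FIRE
t=2: input=3 -> V=0 FIRE
t=3: input=0 -> V=0
t=4: input=3 -> V=0 FIRE
t=5: input=0 -> V=0
t=6: input=2 -> V=16
t=7: input=4 -> V=0 FIRE
t=8: input=2 -> V=16
t=9: input=0 -> V=9
t=10: input=3 -> V=0 FIRE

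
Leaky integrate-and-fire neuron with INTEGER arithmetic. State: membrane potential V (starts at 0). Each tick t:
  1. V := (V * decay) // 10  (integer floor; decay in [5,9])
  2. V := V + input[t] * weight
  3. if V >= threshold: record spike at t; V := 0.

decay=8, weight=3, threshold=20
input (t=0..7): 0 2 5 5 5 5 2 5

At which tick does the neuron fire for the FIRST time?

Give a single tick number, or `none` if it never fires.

Answer: 3

Derivation:
t=0: input=0 -> V=0
t=1: input=2 -> V=6
t=2: input=5 -> V=19
t=3: input=5 -> V=0 FIRE
t=4: input=5 -> V=15
t=5: input=5 -> V=0 FIRE
t=6: input=2 -> V=6
t=7: input=5 -> V=19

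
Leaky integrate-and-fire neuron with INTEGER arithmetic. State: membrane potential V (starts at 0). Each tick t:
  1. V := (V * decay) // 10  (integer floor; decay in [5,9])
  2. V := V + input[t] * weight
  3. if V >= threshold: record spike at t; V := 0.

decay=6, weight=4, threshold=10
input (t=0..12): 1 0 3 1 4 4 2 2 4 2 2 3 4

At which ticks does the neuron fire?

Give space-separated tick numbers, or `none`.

Answer: 2 4 5 7 8 10 11 12

Derivation:
t=0: input=1 -> V=4
t=1: input=0 -> V=2
t=2: input=3 -> V=0 FIRE
t=3: input=1 -> V=4
t=4: input=4 -> V=0 FIRE
t=5: input=4 -> V=0 FIRE
t=6: input=2 -> V=8
t=7: input=2 -> V=0 FIRE
t=8: input=4 -> V=0 FIRE
t=9: input=2 -> V=8
t=10: input=2 -> V=0 FIRE
t=11: input=3 -> V=0 FIRE
t=12: input=4 -> V=0 FIRE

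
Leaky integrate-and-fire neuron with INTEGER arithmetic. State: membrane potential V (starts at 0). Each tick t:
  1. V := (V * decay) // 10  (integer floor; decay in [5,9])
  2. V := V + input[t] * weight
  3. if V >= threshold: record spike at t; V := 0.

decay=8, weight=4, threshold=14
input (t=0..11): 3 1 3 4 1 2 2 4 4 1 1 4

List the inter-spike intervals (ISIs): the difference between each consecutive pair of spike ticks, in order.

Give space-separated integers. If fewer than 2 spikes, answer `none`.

t=0: input=3 -> V=12
t=1: input=1 -> V=13
t=2: input=3 -> V=0 FIRE
t=3: input=4 -> V=0 FIRE
t=4: input=1 -> V=4
t=5: input=2 -> V=11
t=6: input=2 -> V=0 FIRE
t=7: input=4 -> V=0 FIRE
t=8: input=4 -> V=0 FIRE
t=9: input=1 -> V=4
t=10: input=1 -> V=7
t=11: input=4 -> V=0 FIRE

Answer: 1 3 1 1 3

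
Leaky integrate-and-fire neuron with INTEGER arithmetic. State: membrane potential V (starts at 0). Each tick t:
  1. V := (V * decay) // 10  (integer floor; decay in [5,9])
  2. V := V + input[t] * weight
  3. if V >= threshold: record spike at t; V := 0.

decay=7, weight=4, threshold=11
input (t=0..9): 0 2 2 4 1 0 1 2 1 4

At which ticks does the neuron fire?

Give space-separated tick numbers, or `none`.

Answer: 2 3 7 9

Derivation:
t=0: input=0 -> V=0
t=1: input=2 -> V=8
t=2: input=2 -> V=0 FIRE
t=3: input=4 -> V=0 FIRE
t=4: input=1 -> V=4
t=5: input=0 -> V=2
t=6: input=1 -> V=5
t=7: input=2 -> V=0 FIRE
t=8: input=1 -> V=4
t=9: input=4 -> V=0 FIRE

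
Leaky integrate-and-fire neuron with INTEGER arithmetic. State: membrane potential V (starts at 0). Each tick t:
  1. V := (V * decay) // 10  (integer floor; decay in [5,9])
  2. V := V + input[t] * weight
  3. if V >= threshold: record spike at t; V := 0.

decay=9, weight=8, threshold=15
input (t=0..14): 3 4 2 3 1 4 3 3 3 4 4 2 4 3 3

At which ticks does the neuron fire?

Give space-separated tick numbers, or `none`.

t=0: input=3 -> V=0 FIRE
t=1: input=4 -> V=0 FIRE
t=2: input=2 -> V=0 FIRE
t=3: input=3 -> V=0 FIRE
t=4: input=1 -> V=8
t=5: input=4 -> V=0 FIRE
t=6: input=3 -> V=0 FIRE
t=7: input=3 -> V=0 FIRE
t=8: input=3 -> V=0 FIRE
t=9: input=4 -> V=0 FIRE
t=10: input=4 -> V=0 FIRE
t=11: input=2 -> V=0 FIRE
t=12: input=4 -> V=0 FIRE
t=13: input=3 -> V=0 FIRE
t=14: input=3 -> V=0 FIRE

Answer: 0 1 2 3 5 6 7 8 9 10 11 12 13 14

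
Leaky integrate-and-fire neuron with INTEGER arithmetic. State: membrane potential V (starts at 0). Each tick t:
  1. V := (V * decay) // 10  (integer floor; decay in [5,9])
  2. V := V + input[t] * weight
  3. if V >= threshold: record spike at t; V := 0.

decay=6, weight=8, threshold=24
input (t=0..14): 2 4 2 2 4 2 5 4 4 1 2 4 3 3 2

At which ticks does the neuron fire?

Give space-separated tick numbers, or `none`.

Answer: 1 3 4 6 7 8 11 12 13

Derivation:
t=0: input=2 -> V=16
t=1: input=4 -> V=0 FIRE
t=2: input=2 -> V=16
t=3: input=2 -> V=0 FIRE
t=4: input=4 -> V=0 FIRE
t=5: input=2 -> V=16
t=6: input=5 -> V=0 FIRE
t=7: input=4 -> V=0 FIRE
t=8: input=4 -> V=0 FIRE
t=9: input=1 -> V=8
t=10: input=2 -> V=20
t=11: input=4 -> V=0 FIRE
t=12: input=3 -> V=0 FIRE
t=13: input=3 -> V=0 FIRE
t=14: input=2 -> V=16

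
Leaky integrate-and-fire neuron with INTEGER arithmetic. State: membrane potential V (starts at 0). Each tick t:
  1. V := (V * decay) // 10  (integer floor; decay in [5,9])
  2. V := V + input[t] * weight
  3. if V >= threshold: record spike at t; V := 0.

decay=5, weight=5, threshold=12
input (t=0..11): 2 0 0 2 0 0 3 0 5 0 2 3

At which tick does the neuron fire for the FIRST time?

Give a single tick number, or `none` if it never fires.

Answer: 6

Derivation:
t=0: input=2 -> V=10
t=1: input=0 -> V=5
t=2: input=0 -> V=2
t=3: input=2 -> V=11
t=4: input=0 -> V=5
t=5: input=0 -> V=2
t=6: input=3 -> V=0 FIRE
t=7: input=0 -> V=0
t=8: input=5 -> V=0 FIRE
t=9: input=0 -> V=0
t=10: input=2 -> V=10
t=11: input=3 -> V=0 FIRE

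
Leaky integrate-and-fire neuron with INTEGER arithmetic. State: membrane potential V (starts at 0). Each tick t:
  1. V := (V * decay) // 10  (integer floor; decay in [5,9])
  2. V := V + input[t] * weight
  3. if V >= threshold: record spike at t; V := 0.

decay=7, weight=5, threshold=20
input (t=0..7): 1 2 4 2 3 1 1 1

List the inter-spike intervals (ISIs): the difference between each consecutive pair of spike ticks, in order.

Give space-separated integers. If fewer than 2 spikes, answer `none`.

Answer: 2

Derivation:
t=0: input=1 -> V=5
t=1: input=2 -> V=13
t=2: input=4 -> V=0 FIRE
t=3: input=2 -> V=10
t=4: input=3 -> V=0 FIRE
t=5: input=1 -> V=5
t=6: input=1 -> V=8
t=7: input=1 -> V=10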